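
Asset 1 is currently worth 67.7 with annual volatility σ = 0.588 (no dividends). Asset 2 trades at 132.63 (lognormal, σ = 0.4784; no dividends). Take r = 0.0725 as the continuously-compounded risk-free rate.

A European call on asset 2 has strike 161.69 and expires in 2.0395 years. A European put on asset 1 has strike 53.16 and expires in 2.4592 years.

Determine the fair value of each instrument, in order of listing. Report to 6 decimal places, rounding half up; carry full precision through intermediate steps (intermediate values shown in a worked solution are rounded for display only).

[asset 2 call K=161.69]
σ√T = 0.4784·√2.0395 = 0.683208
d₁ = (ln(S/K) + (r+σ²/2)T) / (σ√T) = (ln(132.63/161.69) + (0.0725+0.4784²/2)·2.0395) / 0.683208 = (-0.198118 + 0.381250) / 0.683208 = 0.268048
d₂ = d₁ − σ√T = 0.268048 − 0.683208 = -0.415160
e^{−rT} = 0.862549
N(d₁) = 0.605669,  N(d₂) = 0.339012
price = S·N(d₁) − K·e^{−rT}·N(d₂) = 80.329872 − 47.280539 = 33.049333
[asset 1 put K=53.16]
σ√T = 0.588·√2.4592 = 0.922092
d₁ = (ln(S/K) + (r+σ²/2)T) / (σ√T) = (ln(67.7/53.16) + (0.0725+0.588²/2)·2.4592) / 0.922092 = (0.241780 + 0.603419) / 0.922092 = 0.916610
d₂ = d₁ − σ√T = 0.916610 − 0.922092 = -0.005482
e^{−rT} = 0.836698
N(−d₁) = 0.179674,  N(−d₂) = 0.502187
price = K·e^{−rT}·N(−d₂) − S·N(−d₁) = 22.336709 − 12.163897 = 10.172812

price(asset 2 call K=161.69) = 33.049333
price(asset 1 put K=53.16) = 10.172812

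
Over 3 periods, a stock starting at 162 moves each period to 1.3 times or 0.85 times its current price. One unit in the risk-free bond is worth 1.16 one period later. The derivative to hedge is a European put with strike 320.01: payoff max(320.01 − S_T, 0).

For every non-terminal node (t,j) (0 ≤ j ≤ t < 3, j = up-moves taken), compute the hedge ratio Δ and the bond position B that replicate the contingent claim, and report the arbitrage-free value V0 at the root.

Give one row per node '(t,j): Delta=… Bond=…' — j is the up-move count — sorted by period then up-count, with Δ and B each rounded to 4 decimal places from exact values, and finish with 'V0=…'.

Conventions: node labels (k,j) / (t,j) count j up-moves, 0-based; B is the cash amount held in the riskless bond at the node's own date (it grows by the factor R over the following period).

No-arbitrage ⇒ martingale measure with p* = (R−d)/(u−d) = 0.6889.
Terminal payoffs: V(3,0)=220.5217, V(3,1)=167.8515, V(3,2)=87.2970, V(3,3)=0.0000
(2,0): S=117.0450. Δ = (V_up−V_dn)/(S_up−S_dn) = (167.8515−220.5217)/(152.1585−99.4882) = -1.0000. V = [p*·167.8515 + (1−p*)·220.5217]/1.16 = 158.8257. B = V − Δ·S = 275.8707.
(2,1): S=179.0100. Δ = (V_up−V_dn)/(S_up−S_dn) = (87.2970−167.8515)/(232.7130−152.1585) = -1.0000. V = [p*·87.2970 + (1−p*)·167.8515]/1.16 = 96.8607. B = V − Δ·S = 275.8707.
(2,2): S=273.7800. Δ = (V_up−V_dn)/(S_up−S_dn) = (0.0000−87.2970)/(355.9140−232.7130) = -0.7086. V = [p*·0.0000 + (1−p*)·87.2970]/1.16 = 23.4130. B = V − Δ·S = 217.4063.
(1,0): S=137.7000. Δ = (V_up−V_dn)/(S_up−S_dn) = (96.8607−158.8257)/(179.0100−117.0450) = -1.0000. V = [p*·96.8607 + (1−p*)·158.8257]/1.16 = 100.1196. B = V − Δ·S = 237.8196.
(1,1): S=210.6000. Δ = (V_up−V_dn)/(S_up−S_dn) = (23.4130−96.8607)/(273.7800−179.0100) = -0.7750. V = [p*·23.4130 + (1−p*)·96.8607]/1.16 = 39.8822. B = V − Δ·S = 203.0993.
(0,0): S=162.0000. Δ = (V_up−V_dn)/(S_up−S_dn) = (39.8822−100.1196)/(210.6000−137.7000) = -0.8263. V = [p*·39.8822 + (1−p*)·100.1196]/1.16 = 50.5368. B = V − Δ·S = 184.3976.
As a check, the time-0 holding Δ(0,0)·S0 + B(0,0) comes to 50.5368 — exactly V0.

(0,0): Delta=-0.8263 Bond=184.3976
(1,0): Delta=-1.0000 Bond=237.8196
(1,1): Delta=-0.7750 Bond=203.0993
(2,0): Delta=-1.0000 Bond=275.8707
(2,1): Delta=-1.0000 Bond=275.8707
(2,2): Delta=-0.7086 Bond=217.4063
V0=50.5368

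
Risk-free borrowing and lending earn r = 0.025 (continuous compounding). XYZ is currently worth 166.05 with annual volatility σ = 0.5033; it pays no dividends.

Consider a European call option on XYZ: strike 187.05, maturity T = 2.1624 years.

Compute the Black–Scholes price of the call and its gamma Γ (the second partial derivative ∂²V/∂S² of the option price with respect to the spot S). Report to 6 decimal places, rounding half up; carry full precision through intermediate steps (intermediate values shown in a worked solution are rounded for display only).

σ√T = 0.5033·√2.1624 = 0.740108
d₁ = (ln(S/K) + (r+σ²/2)T) / (σ√T) = (ln(166.05/187.05) + (0.025+0.5033²/2)·2.1624) / 0.740108 = (-0.119087 + 0.327940) / 0.740108 = 0.282192
d₂ = d₁ − σ√T = 0.282192 − 0.740108 = -0.457915
e^{−rT} = 0.947375
N(d₁) = 0.611102,  N(d₂) = 0.323507
Call price V = S·N(d₁) − K·e^{−rT}·N(d₂) = 101.473483 − 57.327487 = 44.145996
φ(d₁) = (1/√(2π))·e^{−d₁²/2} = 0.383370
Γ = φ(d₁) / (S·σ·√T) = 0.003119

price = 44.145996
Γ = 0.003119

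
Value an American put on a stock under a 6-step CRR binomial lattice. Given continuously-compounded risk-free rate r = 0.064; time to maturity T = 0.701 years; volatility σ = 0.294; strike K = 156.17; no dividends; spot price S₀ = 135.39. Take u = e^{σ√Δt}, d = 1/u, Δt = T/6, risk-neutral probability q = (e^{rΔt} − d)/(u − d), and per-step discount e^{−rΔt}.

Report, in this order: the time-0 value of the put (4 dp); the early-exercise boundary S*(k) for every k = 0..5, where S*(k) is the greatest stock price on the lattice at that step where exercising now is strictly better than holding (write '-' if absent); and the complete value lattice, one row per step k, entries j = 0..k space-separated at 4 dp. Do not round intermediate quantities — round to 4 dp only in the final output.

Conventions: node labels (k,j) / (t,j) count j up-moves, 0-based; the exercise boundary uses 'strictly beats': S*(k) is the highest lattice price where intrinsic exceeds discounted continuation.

params: Δt=0.11683 u=1.10571 d=0.90439 q=0.51218 e^(-rΔt)=0.99255
t_6 payoffs: 82.0853 65.5937 45.4310 20.7800 0.0000 0.0000 0.0000
t_5: node(5,0) S=81.9165 payoff=74.2535 vs cont=73.0901 → 74.2535 [stop]  node(5,1) S=100.1515 payoff=56.0185 vs cont=54.8551 → 56.0185 [stop]  node(5,2) S=122.4457 payoff=33.7243 vs cont=32.5609 → 33.7243 [stop]  node(5,3) S=149.7027 payoff=6.4673 vs cont=10.0614 → 10.0614 [wait]  node(5,4) S=183.0272 payoff=0.0000 vs cont=0.0000 → 0.0000 [wait]  node(5,5) S=223.7700 payoff=0.0000 vs cont=0.0000 → 0.0000 [wait]  ⇒ S*(5)=122.4457
t_4: node(4,0) S=90.5763 payoff=65.5937 vs cont=64.4304 → 65.5937 [stop]  node(4,1) S=110.7390 payoff=45.4310 vs cont=44.2676 → 45.4310 [stop]  node(4,2) S=135.3900 payoff=20.7800 vs cont=21.4437 → 21.4437 [wait]  node(4,3) S=165.5285 payoff=0.0000 vs cont=4.8716 → 4.8716 [wait]  node(4,4) S=202.3759 payoff=0.0000 vs cont=0.0000 → 0.0000 [wait]  ⇒ S*(4)=110.7390
t_3: node(3,0) S=100.1515 payoff=56.0185 vs cont=54.8551 → 56.0185 [stop]  node(3,1) S=122.4457 payoff=33.7243 vs cont=32.8983 → 33.7243 [stop]  node(3,2) S=149.7027 payoff=6.4673 vs cont=12.8593 → 12.8593 [wait]  node(3,3) S=183.0272 payoff=0.0000 vs cont=2.3588 → 2.3588 [wait]  ⇒ S*(3)=122.4457
t_2: node(2,0) S=110.7390 payoff=45.4310 vs cont=44.2676 → 45.4310 [stop]  node(2,1) S=135.3900 payoff=20.7800 vs cont=22.8661 → 22.8661 [wait]  node(2,2) S=165.5285 payoff=0.0000 vs cont=7.4254 → 7.4254 [wait]  ⇒ S*(2)=110.7390
t_1: node(1,0) S=122.4457 payoff=33.7243 vs cont=33.6214 → 33.7243 [stop]  node(1,1) S=149.7027 payoff=6.4673 vs cont=14.8463 → 14.8463 [wait]  ⇒ S*(1)=122.4457
t_0: node(0,0) S=135.3900 payoff=20.7800 vs cont=23.8762 → 23.8762 [wait]  ⇒ S*(0)=-

price = 23.8762
boundary = - 122.4457 110.7390 122.4457 110.7390 122.4457
tree:
23.8762
33.7243 14.8463
45.4310 22.8661 7.4254
56.0185 33.7243 12.8593 2.3588
65.5937 45.4310 21.4437 4.8716 0.0000
74.2535 56.0185 33.7243 10.0614 0.0000 0.0000
82.0853 65.5937 45.4310 20.7800 0.0000 0.0000 0.0000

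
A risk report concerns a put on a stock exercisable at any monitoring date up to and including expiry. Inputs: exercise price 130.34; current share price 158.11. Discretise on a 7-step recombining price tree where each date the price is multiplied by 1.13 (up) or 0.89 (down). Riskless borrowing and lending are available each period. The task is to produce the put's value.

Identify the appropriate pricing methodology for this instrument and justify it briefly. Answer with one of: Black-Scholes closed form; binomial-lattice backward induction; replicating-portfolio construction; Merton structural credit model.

Key observation: the exercise right at every one of the 7 steps is what matters: each node needs max(130.34 − S, continuation), which only the stepwise tree valuation starting from spot 158.11 delivers.

framework: binomial-lattice backward induction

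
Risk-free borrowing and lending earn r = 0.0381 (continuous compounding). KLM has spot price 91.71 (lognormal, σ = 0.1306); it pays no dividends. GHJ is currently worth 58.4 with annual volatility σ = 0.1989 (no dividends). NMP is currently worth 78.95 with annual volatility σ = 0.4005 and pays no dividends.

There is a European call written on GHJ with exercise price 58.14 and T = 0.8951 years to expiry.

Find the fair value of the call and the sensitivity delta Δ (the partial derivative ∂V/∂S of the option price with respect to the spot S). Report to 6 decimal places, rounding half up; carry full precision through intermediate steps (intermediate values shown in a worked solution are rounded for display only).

σ√T = 0.1989·√0.8951 = 0.188179
d₁ = (ln(S/K) + (r+σ²/2)T) / (σ√T) = (ln(58.4/58.14) + (0.0381+0.1989²/2)·0.8951) / 0.188179 = (0.004462 + 0.051809) / 0.188179 = 0.299029
d₂ = d₁ − σ√T = 0.299029 − 0.188179 = 0.110850
e^{−rT} = 0.966472
N(d₁) = 0.617541,  N(d₂) = 0.544133
Call price V = S·N(d₁) − K·e^{−rT}·N(d₂) = 36.064400 − 30.575166 = 5.489234
Δ = N(d₁) = 0.617541

price = 5.489234
Δ = 0.617541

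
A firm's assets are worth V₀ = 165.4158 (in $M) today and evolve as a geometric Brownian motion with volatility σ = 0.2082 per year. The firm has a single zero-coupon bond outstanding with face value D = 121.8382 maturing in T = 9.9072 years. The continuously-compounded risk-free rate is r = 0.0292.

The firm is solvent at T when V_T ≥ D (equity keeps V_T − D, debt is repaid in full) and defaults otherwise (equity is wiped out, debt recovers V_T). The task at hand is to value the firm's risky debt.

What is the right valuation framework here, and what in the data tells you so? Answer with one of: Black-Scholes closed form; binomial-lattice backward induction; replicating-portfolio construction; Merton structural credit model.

Key observation: a levered firm with one bullet debt due at 9.9072 years is the canonical structural-credit setup: equity is a call on the firm's assets struck at the face value.

framework: Merton structural credit model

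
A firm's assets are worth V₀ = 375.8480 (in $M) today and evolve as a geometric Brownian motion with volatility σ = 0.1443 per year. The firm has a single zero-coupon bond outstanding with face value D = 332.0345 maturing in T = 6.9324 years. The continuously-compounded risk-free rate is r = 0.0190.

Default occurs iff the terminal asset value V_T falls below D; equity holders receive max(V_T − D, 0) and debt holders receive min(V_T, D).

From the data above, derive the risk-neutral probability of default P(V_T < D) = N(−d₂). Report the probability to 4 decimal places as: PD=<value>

PD=0.3146

Apply the equity-as-call identities (strike 332.0345, horizon 6.9324 years):
d₁ = [ln(V₀/D) + (r + σ²/2)T] / (σ√T)
   = [ln(375.8480/332.0345) + (0.0190 + 0.5·0.1443²)·6.9324] / (0.1443·√6.9324)
   = [0.123946 + 0.203891] / 0.379934 = 0.862877
d₂ = d₁ − σ√T = 0.862877 − 0.379934 = 0.482943
risk-neutral PD = N(−d₂) = N(-0.482943) = 0.314568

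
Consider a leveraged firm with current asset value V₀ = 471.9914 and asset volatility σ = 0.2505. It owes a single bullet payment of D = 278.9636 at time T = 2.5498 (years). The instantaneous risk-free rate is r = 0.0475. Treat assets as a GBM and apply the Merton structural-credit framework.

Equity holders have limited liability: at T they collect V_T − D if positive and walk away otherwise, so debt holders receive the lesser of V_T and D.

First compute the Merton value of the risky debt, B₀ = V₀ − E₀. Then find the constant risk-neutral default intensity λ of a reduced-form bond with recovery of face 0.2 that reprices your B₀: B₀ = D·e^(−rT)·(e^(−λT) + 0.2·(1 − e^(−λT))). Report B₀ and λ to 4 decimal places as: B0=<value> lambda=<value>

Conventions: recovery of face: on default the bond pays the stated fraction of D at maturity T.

B0=244.1408 lambda=0.0060

Apply the equity-as-call identities (strike 278.9636, horizon 2.5498 years):
d₁ = [ln(V₀/D) + (r + σ²/2)T] / (σ√T)
   = [ln(471.9914/278.9636) + (0.0475 + 0.5·0.2505²)·2.5498] / (0.2505·√2.5498)
   = [0.525879 + 0.201116] / 0.400001 = 1.817485
d₂ = d₁ − σ√T = 1.817485 − 0.400001 = 1.417484
N(d₁) = 0.965429,  N(d₂) = 0.921829,  e^(−rT) = 0.885932
E₀ = V₀·N(d₁) − D·e^(−rT)·N(d₂)
   = 471.9914·0.965429 − 278.9636·0.885932·0.921829 = 227.850615
B₀ = V₀ − E₀ = 471.9914 − 227.850615 = 244.140785
e^(−λT) = (B₀·e^(rT)/D − 0.2)/(1 − 0.2) = (244.1408·1.128755/278.9636 − 0.2)/0.8 = 0.98481709
λ = −ln(0.98481709)/2.5498 = 0.006000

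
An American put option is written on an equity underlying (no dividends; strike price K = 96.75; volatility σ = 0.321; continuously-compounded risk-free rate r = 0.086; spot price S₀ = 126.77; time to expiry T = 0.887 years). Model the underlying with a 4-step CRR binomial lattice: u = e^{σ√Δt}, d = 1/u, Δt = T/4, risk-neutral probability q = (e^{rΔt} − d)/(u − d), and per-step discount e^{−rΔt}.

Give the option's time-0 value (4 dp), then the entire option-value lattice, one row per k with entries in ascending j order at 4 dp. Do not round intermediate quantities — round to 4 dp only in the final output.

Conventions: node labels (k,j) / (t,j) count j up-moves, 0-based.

Δt=0.22175  u=1.16318  d=0.85971  q=0.52573  discount=0.98111
step 4 (expiry): payoffs max(K−S,0) = 27.4992 3.0541 0.0000 0.0000 0.0000
k=3: (k=3,j=0): S=80.5513, K−S=16.1987, hold=14.3711 ⇒ V=16.1987 exercise | (k=3,j=1): S=108.9855, K−S=0.0000, hold=1.4211 ⇒ V=1.4211 continue | (k=3,j=2): S=147.4567, K−S=0.0000, hold=0.0000 ⇒ V=0.0000 continue | (k=3,j=3): S=199.5080, K−S=0.0000, hold=0.0000 ⇒ V=0.0000 continue
k=2: (k=2,j=0): S=93.6959, K−S=3.0541, hold=8.2705 ⇒ V=8.2705 continue | (k=2,j=1): S=126.7700, K−S=0.0000, hold=0.6613 ⇒ V=0.6613 continue | (k=2,j=2): S=171.5191, K−S=0.0000, hold=0.0000 ⇒ V=0.0000 continue
k=1: (k=1,j=0): S=108.9855, K−S=0.0000, hold=4.1895 ⇒ V=4.1895 continue | (k=1,j=1): S=147.4567, K−S=0.0000, hold=0.3077 ⇒ V=0.3077 continue
k=0: (k=0,j=0): S=126.7700, K−S=0.0000, hold=2.1081 ⇒ V=2.1081 continue

price = 2.1081
tree:
2.1081
4.1895 0.3077
8.2705 0.6613 0.0000
16.1987 1.4211 0.0000 0.0000
27.4992 3.0541 0.0000 0.0000 0.0000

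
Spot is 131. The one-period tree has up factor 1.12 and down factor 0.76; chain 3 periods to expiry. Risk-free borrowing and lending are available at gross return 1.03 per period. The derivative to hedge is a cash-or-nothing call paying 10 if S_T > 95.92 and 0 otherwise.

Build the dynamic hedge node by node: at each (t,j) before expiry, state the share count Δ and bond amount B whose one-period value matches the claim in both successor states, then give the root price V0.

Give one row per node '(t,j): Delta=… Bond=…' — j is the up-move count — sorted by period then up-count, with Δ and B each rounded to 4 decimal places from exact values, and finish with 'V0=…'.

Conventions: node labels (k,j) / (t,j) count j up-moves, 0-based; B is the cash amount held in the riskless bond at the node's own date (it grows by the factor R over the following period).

(0,0): Delta=0.0750 Bond=-2.0972
(1,0): Delta=0.2032 Bond=-14.9244
(1,1): Delta=0.0460 Bond=2.0947
(2,0): Delta=0.0000 Bond=0.0000
(2,1): Delta=0.2491 Bond=-20.4962
(2,2): Delta=0.0000 Bond=9.7087
V0=7.7215

The replicating-portfolio and risk-neutral prices coincide; use p* = (1.03−0.76)/(1.12−0.76) = 0.7500 for the latter.
Terminal payoffs: V(3,0)=0.0000, V(3,1)=0.0000, V(3,2)=10.0000, V(3,3)=10.0000
(2,0): S=75.6656. Δ = (V_up−V_dn)/(S_up−S_dn) = (0.0000−0.0000)/(84.7455−57.5059) = 0.0000. V = [p*·0.0000 + (1−p*)·0.0000]/1.03 = 0.0000. B = V − Δ·S = 0.0000.
(2,1): S=111.5072. Δ = (V_up−V_dn)/(S_up−S_dn) = (10.0000−0.0000)/(124.8881−84.7455) = 0.2491. V = [p*·10.0000 + (1−p*)·0.0000]/1.03 = 7.2816. B = V − Δ·S = -20.4962.
(2,2): S=164.3264. Δ = (V_up−V_dn)/(S_up−S_dn) = (10.0000−10.0000)/(184.0456−124.8881) = 0.0000. V = [p*·10.0000 + (1−p*)·10.0000]/1.03 = 9.7087. B = V − Δ·S = 9.7087.
(1,0): S=99.5600. Δ = (V_up−V_dn)/(S_up−S_dn) = (7.2816−0.0000)/(111.5072−75.6656) = 0.2032. V = [p*·7.2816 + (1−p*)·0.0000]/1.03 = 5.3021. B = V − Δ·S = -14.9244.
(1,1): S=146.7200. Δ = (V_up−V_dn)/(S_up−S_dn) = (9.7087−7.2816)/(164.3264−111.5072) = 0.0460. V = [p*·9.7087 + (1−p*)·7.2816]/1.03 = 8.8368. B = V − Δ·S = 2.0947.
(0,0): S=131.0000. Δ = (V_up−V_dn)/(S_up−S_dn) = (8.8368−5.3021)/(146.7200−99.5600) = 0.0750. V = [p*·8.8368 + (1−p*)·5.3021]/1.03 = 7.7215. B = V − Δ·S = -2.0972.
Verification: the root portfolio costs Δ(0,0)·S0 + B(0,0) = 7.7215, matching V0.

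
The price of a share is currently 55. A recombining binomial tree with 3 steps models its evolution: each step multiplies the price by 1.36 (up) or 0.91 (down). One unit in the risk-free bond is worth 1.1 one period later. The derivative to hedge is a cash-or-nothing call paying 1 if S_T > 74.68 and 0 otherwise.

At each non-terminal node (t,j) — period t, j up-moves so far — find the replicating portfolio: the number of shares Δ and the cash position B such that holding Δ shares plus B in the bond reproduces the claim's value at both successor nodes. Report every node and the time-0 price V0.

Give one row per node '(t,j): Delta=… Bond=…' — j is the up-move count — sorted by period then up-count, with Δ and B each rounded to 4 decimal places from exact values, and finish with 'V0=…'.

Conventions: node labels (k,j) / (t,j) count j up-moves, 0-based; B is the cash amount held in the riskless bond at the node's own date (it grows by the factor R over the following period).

(0,0): Delta=0.0163 Bond=-0.6073
(1,0): Delta=0.0170 Bond=-0.7056
(1,1): Delta=0.0156 Bond=-0.6167
(2,0): Delta=0.0000 Bond=0.0000
(2,1): Delta=0.0326 Bond=-1.8384
(2,2): Delta=0.0000 Bond=0.9091
V0=0.2887

Since d<R<u, set p* = (R−d)/(u−d) = 0.4222; price each node as the discounted p*-expectation of its children.
Terminal payoffs: V(3,0)=0.0000, V(3,1)=0.0000, V(3,2)=1.0000, V(3,3)=1.0000
  t=2,j=0: stock 45.5455 → up 61.9419 (V=0.0000), down 41.4464 (V=0.0000). Price 0.0000; hedge Δ=0.0000, bond B=0.0000.
  t=2,j=1: stock 68.0680 → up 92.5725 (V=1.0000), down 61.9419 (V=0.0000). Price 0.3838; hedge Δ=0.0326, bond B=-1.8384.
  t=2,j=2: stock 101.7280 → up 138.3501 (V=1.0000), down 92.5725 (V=1.0000). Price 0.9091; hedge Δ=0.0000, bond B=0.9091.
  t=1,j=0: stock 50.0500 → up 68.0680 (V=0.3838), down 45.5455 (V=0.0000). Price 0.1473; hedge Δ=0.0170, bond B=-0.7056.
  t=1,j=1: stock 74.8000 → up 101.7280 (V=0.9091), down 68.0680 (V=0.3838). Price 0.5506; hedge Δ=0.0156, bond B=-0.6167.
  t=0,j=0: stock 55.0000 → up 74.8000 (V=0.5506), down 50.0500 (V=0.1473). Price 0.2887; hedge Δ=0.0163, bond B=-0.6073.
Verification: the root portfolio costs Δ(0,0)·S0 + B(0,0) = 0.2887, matching V0.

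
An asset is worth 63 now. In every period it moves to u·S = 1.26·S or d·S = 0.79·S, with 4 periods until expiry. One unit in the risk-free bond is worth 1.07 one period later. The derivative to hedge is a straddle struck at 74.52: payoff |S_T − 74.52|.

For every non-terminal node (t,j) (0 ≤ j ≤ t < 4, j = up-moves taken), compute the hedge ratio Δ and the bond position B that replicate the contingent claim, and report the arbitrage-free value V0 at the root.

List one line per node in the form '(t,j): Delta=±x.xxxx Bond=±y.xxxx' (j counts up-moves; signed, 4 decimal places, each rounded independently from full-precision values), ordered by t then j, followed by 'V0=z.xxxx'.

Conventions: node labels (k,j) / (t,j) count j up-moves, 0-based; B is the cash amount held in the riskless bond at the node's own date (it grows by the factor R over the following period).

(0,0): Delta=0.2847 Bond=5.1705
(1,0): Delta=-0.3364 Bond=36.4445
(1,1): Delta=0.5490 Bond=-15.4437
(2,0): Delta=-1.0000 Bond=65.0887
(2,1): Delta=-0.0540 Bond=21.2897
(2,2): Delta=0.8055 Bond=-42.1845
(3,0): Delta=-1.0000 Bond=69.6449
(3,1): Delta=-1.0000 Bond=69.6449
(3,2): Delta=0.3485 Bond=-9.0212
(3,3): Delta=1.0000 Bond=-69.6449
V0=23.1088

No-arbitrage ⇒ martingale measure with p* = (R−d)/(u−d) = 0.5957.
Expiry values: V(4,0)=49.9814, V(4,1)=35.3826, V(4,2)=12.0983, V(4,3)=25.0387, V(4,4)=84.2698
  t=3,j=0: stock 31.0615 → up 39.1374 (V=35.3826), down 24.5386 (V=49.9814). Price 38.5834; hedge Δ=-1.0000, bond B=69.6449.
  t=3,j=1: stock 49.5411 → up 62.4217 (V=12.0983), down 39.1374 (V=35.3826). Price 20.1038; hedge Δ=-1.0000, bond B=69.6449.
  t=3,j=2: stock 79.0149 → up 99.5587 (V=25.0387), down 62.4217 (V=12.0983). Price 18.5117; hedge Δ=0.3485, bond B=-9.0212.
  t=3,j=3: stock 126.0237 → up 158.7898 (V=84.2698), down 99.5587 (V=25.0387). Price 56.3788; hedge Δ=1.0000, bond B=-69.6449.
  t=2,j=0: stock 39.3183 → up 49.5411 (V=20.1038), down 31.0615 (V=38.5834). Price 25.7704; hedge Δ=-1.0000, bond B=65.0887.
  t=2,j=1: stock 62.7102 → up 79.0149 (V=18.5117), down 49.5411 (V=20.1038). Price 17.9021; hedge Δ=-0.0540, bond B=21.2897.
  t=2,j=2: stock 100.0188 → up 126.0237 (V=56.3788), down 79.0149 (V=18.5117). Price 38.3839; hedge Δ=0.8055, bond B=-42.1845.
  t=1,j=0: stock 49.7700 → up 62.7102 (V=17.9021), down 39.3183 (V=25.7704). Price 19.7037; hedge Δ=-0.3364, bond B=36.4445.
  t=1,j=1: stock 79.3800 → up 100.0188 (V=38.3839), down 62.7102 (V=17.9021). Price 28.1346; hedge Δ=0.5490, bond B=-15.4437.
  t=0,j=0: stock 63.0000 → up 79.3800 (V=28.1346), down 49.7700 (V=19.7037). Price 23.1088; hedge Δ=0.2847, bond B=5.1705.
Check: Δ(0,0)·S0 + B(0,0) = 23.1088 = V0.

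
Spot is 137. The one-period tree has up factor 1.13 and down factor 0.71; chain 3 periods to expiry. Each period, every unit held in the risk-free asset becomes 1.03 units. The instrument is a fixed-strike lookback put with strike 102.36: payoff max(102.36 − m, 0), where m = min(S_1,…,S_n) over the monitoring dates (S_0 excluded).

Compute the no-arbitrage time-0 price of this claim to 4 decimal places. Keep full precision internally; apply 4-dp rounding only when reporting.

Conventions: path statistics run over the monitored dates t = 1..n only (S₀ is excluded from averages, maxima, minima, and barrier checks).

price = 4.5413

Risk-neutral up-probability p* = (R−d)/(u−d) = (1.03−0.71)/(1.13−0.71) = 0.7619; the claim prices as the p*-weighted sum of path payoffs discounted by R^3.
Enumerate all 2^3 = 8 price paths (U = up ×1.13, D = down ×0.71); each path with k up-moves has probability p*^k·(1−p*)^(3−k).
DDD: m=49.0338, payoff=53.3262, prob=0.013497
UDD: m=78.0397, payoff=24.3203, prob=0.043192
DUD: m=78.0397, payoff=24.3203, prob=0.043192
UUD: m=124.2041, payoff=0.0000, prob=0.138214
DDU: m=69.0617, payoff=33.2983, prob=0.043192
UDU: m=109.9151, payoff=0.0000, prob=0.138214
DUU: m=97.2700, payoff=5.0900, prob=0.138214
UUU: m=154.8100, payoff=0.0000, prob=0.442285
Price = Σ prob·payoff / R^3 = 4.962371 / 1.092727 = 4.5413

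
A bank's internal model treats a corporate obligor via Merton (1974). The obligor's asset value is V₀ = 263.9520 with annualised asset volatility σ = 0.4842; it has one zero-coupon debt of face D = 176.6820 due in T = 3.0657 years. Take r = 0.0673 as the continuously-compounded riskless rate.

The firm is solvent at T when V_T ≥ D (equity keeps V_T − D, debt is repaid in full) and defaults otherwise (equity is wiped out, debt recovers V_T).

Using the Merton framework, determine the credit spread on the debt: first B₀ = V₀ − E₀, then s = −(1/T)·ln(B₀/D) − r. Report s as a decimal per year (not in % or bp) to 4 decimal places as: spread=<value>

Equity is a call on the firm's assets struck at D = 176.6820:
d₁ = [ln(V₀/D) + (r + σ²/2)T] / (σ√T)
   = [ln(263.9520/176.6820) + (0.0673 + 0.5·0.4842²)·3.0657] / (0.4842·√3.0657)
   = [0.401416 + 0.565698] / 0.847793 = 1.140743
d₂ = d₁ − σ√T = 1.140743 − 0.847793 = 0.292950
N(d₁) = 0.873012,  N(d₂) = 0.615220,  e^(−rT) = 0.813571
E₀ = V₀·N(d₁) − D·e^(−rT)·N(d₂)
   = 263.9520·0.873012 − 176.6820·0.813571·0.615220 = 141.999324
B₀ = V₀ − E₀ = 263.9520 − 141.999324 = 121.952676
spread = −(1/T)·ln(B₀/D) − r = −(1/3.0657)·ln(121.952676/176.6820) − 0.0673 = 0.05362456

spread=0.0536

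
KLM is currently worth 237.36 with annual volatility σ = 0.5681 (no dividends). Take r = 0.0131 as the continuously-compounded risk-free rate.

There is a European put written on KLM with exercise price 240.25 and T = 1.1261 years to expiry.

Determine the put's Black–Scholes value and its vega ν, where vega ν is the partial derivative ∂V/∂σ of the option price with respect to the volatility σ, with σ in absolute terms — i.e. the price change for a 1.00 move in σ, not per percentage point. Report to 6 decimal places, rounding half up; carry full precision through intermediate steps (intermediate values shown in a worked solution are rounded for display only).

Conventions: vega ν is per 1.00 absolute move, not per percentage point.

σ√T = 0.5681·√1.1261 = 0.602856
d₁ = (ln(S/K) + (r+σ²/2)T) / (σ√T) = (ln(237.36/240.25) + (0.0131+0.5681²/2)·1.1261) / 0.602856 = (-0.012102 + 0.196469) / 0.602856 = 0.305823
d₂ = d₁ − σ√T = 0.305823 − 0.602856 = -0.297032
e^{−rT} = 0.985356
N(−d₁) = 0.379870,  N(−d₂) = 0.616779
Put price V = K·e^{−rT}·N(−d₂) − S·N(−d₁) = 146.011262 − 90.165851 = 55.845411
φ(d₁) = (1/√(2π))·e^{−d₁²/2} = 0.380716
ν = S·φ(d₁)·√T = 95.895176

price = 55.845411
ν = 95.895176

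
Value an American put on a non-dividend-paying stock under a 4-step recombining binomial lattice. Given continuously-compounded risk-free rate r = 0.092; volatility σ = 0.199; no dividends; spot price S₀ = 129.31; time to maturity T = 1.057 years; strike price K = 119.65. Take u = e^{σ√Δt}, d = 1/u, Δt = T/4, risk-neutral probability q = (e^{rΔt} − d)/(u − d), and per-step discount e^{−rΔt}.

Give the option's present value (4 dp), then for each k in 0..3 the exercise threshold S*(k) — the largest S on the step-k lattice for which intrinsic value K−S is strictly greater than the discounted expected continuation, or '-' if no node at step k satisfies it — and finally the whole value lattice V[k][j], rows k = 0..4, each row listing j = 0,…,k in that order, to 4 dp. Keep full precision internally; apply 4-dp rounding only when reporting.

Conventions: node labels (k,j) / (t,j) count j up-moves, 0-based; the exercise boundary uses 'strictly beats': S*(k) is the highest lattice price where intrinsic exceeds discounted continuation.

price = 3.2600
boundary = - - 105.3849 95.1375
tree:
3.2600
6.9416 0.8841
14.2651 2.2341 0.0000
24.5125 5.6453 0.0000 0.0000
33.7635 14.2651 0.0000 0.0000 0.0000

params: Δt=0.26425 u=1.10771 d=0.90276 q=0.59452 e^(-rΔt)=0.97598
t_4 payoffs: 33.7635 14.2651 0.0000 0.0000 0.0000
t_3: node(3,0) S=95.1375 payoff=24.5125 vs cont=21.6388 → 24.5125 [stop]  node(3,1) S=116.7361 payoff=2.9139 vs cont=5.6453 → 5.6453 [wait]  node(3,2) S=143.2382 payoff=0.0000 vs cont=0.0000 → 0.0000 [wait]  node(3,3) S=175.7569 payoff=0.0000 vs cont=0.0000 → 0.0000 [wait]  ⇒ S*(3)=95.1375
t_2: node(2,0) S=105.3849 payoff=14.2651 vs cont=12.9762 → 14.2651 [stop]  node(2,1) S=129.3100 payoff=0.0000 vs cont=2.2341 → 2.2341 [wait]  node(2,2) S=158.6667 payoff=0.0000 vs cont=0.0000 → 0.0000 [wait]  ⇒ S*(2)=105.3849
t_1: node(1,0) S=116.7361 payoff=2.9139 vs cont=6.9416 → 6.9416 [wait]  node(1,1) S=143.2382 payoff=0.0000 vs cont=0.8841 → 0.8841 [wait]  ⇒ S*(1)=-
t_0: node(0,0) S=129.3100 payoff=0.0000 vs cont=3.2600 → 3.2600 [wait]  ⇒ S*(0)=-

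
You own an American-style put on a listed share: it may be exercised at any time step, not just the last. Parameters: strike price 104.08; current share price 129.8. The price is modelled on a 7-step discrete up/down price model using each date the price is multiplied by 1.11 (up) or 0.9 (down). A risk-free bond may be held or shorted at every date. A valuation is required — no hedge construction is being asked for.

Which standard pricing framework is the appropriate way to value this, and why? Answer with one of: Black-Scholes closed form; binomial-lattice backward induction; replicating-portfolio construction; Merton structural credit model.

framework: binomial-lattice backward induction

Key observation: the defining feature is the embedded early-exercise option across 7 discrete dates on the spot-129.8 tree; pricing the strike-104.08 put means working backward with an exercise test at every node.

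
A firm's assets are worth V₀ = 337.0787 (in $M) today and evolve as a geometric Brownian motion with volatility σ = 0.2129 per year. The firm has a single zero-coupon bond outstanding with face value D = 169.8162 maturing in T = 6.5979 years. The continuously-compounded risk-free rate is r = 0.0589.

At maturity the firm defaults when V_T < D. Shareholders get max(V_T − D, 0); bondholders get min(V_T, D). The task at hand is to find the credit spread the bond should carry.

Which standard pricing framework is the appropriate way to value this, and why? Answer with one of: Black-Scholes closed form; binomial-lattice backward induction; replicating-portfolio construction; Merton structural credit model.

Key observation: with the firm-asset dynamics (V₀ = 337.0787) and a single zero-coupon liability of face 169.8162 given, debt value, spread, and default probability all derive from the option view of the balance sheet.

framework: Merton structural credit model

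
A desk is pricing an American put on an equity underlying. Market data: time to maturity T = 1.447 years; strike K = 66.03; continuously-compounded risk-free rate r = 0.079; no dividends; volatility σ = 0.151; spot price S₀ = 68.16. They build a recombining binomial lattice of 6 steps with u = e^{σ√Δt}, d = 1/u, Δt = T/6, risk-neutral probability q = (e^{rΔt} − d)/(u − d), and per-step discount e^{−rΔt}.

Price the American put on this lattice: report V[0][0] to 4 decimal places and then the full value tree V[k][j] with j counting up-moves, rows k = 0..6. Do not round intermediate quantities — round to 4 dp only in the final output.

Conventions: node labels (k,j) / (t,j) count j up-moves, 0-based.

params: Δt=0.24117 u=1.07697 d=0.92853 q=0.61105 e^(-rΔt)=0.98113
t_6 payoffs: 22.3481 15.3647 7.2648 0.0000 0.0000 0.0000 0.0000
k=5: node(5,0) S=47.0442 payoff=18.9858 vs cont=17.7397 → 18.9858 [stop]  node(5,1) S=54.5651 payoff=11.4649 vs cont=10.2187 → 11.4649 [stop]  node(5,2) S=63.2885 payoff=2.7415 vs cont=2.7724 → 2.7724 [wait]  node(5,3) S=73.4065 payoff=0.0000 vs cont=0.0000 → 0.0000 [wait]  node(5,4) S=85.1420 payoff=0.0000 vs cont=0.0000 → 0.0000 [wait]  node(5,5) S=98.7537 payoff=0.0000 vs cont=0.0000 → 0.0000 [wait]
k=4: node(4,0) S=50.6653 payoff=15.3647 vs cont=14.1186 → 15.3647 [stop]  node(4,1) S=58.7652 payoff=7.2648 vs cont=6.0372 → 7.2648 [stop]  node(4,2) S=68.1600 payoff=0.0000 vs cont=1.0580 → 1.0580 [wait]  node(4,3) S=79.0568 payoff=0.0000 vs cont=0.0000 → 0.0000 [wait]  node(4,4) S=91.6956 payoff=0.0000 vs cont=0.0000 → 0.0000 [wait]
k=3: node(3,0) S=54.5651 payoff=11.4649 vs cont=10.2187 → 11.4649 [stop]  node(3,1) S=63.2885 payoff=2.7415 vs cont=3.4066 → 3.4066 [wait]  node(3,2) S=73.4065 payoff=0.0000 vs cont=0.4037 → 0.4037 [wait]  node(3,3) S=85.1420 payoff=0.0000 vs cont=0.0000 → 0.0000 [wait]
k=2: node(2,0) S=58.7652 payoff=7.2648 vs cont=6.4175 → 7.2648 [stop]  node(2,1) S=68.1600 payoff=0.0000 vs cont=1.5421 → 1.5421 [wait]  node(2,2) S=79.0568 payoff=0.0000 vs cont=0.1541 → 0.1541 [wait]
k=1: node(1,0) S=63.2885 payoff=2.7415 vs cont=3.6968 → 3.6968 [wait]  node(1,1) S=73.4065 payoff=0.0000 vs cont=0.6808 → 0.6808 [wait]
k=0: node(0,0) S=68.1600 payoff=0.0000 vs cont=1.8189 → 1.8189 [wait]

price = 1.8189
tree:
1.8189
3.6968 0.6808
7.2648 1.5421 0.1541
11.4649 3.4066 0.4037 0.0000
15.3647 7.2648 1.0580 0.0000 0.0000
18.9858 11.4649 2.7724 0.0000 0.0000 0.0000
22.3481 15.3647 7.2648 0.0000 0.0000 0.0000 0.0000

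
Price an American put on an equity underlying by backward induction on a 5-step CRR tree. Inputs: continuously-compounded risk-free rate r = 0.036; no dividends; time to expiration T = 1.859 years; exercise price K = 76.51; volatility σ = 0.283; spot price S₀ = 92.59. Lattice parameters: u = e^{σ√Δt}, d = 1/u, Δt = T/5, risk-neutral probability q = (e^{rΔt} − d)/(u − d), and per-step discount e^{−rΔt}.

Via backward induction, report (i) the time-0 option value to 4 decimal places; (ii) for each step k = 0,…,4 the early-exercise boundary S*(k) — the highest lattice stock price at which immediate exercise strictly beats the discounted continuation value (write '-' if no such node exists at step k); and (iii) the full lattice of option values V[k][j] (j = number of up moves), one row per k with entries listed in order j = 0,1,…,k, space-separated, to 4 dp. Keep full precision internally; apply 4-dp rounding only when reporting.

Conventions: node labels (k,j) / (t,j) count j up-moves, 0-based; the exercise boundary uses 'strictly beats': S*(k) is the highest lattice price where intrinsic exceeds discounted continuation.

Δt=0.37180  u=1.18834  d=0.84151  q=0.49582  discount=0.98670
step 5 (expiry): payoffs max(K−S,0) = 37.4391 21.3356 0.0000 0.0000 0.0000 0.0000
step 4: (k=4,j=0): S=46.4297, K−S=30.0803, hold=29.0630 ⇒ V=30.0803 exercise | (k=4,j=1): S=65.5662, K−S=10.9438, hold=10.6140 ⇒ V=10.9438 exercise | (k=4,j=2): S=92.5900, K−S=0.0000, hold=0.0000 ⇒ V=0.0000 continue | (k=4,j=3): S=130.7519, K−S=0.0000, hold=0.0000 ⇒ V=0.0000 continue | (k=4,j=4): S=184.6427, K−S=0.0000, hold=0.0000 ⇒ V=0.0000 continue  boundary S*=65.5662
step 3: (k=3,j=0): S=55.1744, K−S=21.3356, hold=20.3183 ⇒ V=21.3356 exercise | (k=3,j=1): S=77.9152, K−S=0.0000, hold=5.4443 ⇒ V=5.4443 continue | (k=3,j=2): S=110.0287, K−S=0.0000, hold=0.0000 ⇒ V=0.0000 continue | (k=3,j=3): S=155.3782, K−S=0.0000, hold=0.0000 ⇒ V=0.0000 continue  boundary S*=55.1744
step 2: (k=2,j=0): S=65.5662, K−S=10.9438, hold=13.2775 ⇒ V=13.2775 continue | (k=2,j=1): S=92.5900, K−S=0.0000, hold=2.7084 ⇒ V=2.7084 continue | (k=2,j=2): S=130.7519, K−S=0.0000, hold=0.0000 ⇒ V=0.0000 continue  boundary S*=-
step 1: (k=1,j=0): S=77.9152, K−S=0.0000, hold=7.9303 ⇒ V=7.9303 continue | (k=1,j=1): S=110.0287, K−S=0.0000, hold=1.3474 ⇒ V=1.3474 continue  boundary S*=-
step 0: (k=0,j=0): S=92.5900, K−S=0.0000, hold=4.6043 ⇒ V=4.6043 continue  boundary S*=-

price = 4.6043
boundary = - - - 55.1744 65.5662
tree:
4.6043
7.9303 1.3474
13.2775 2.7084 0.0000
21.3356 5.4443 0.0000 0.0000
30.0803 10.9438 0.0000 0.0000 0.0000
37.4391 21.3356 0.0000 0.0000 0.0000 0.0000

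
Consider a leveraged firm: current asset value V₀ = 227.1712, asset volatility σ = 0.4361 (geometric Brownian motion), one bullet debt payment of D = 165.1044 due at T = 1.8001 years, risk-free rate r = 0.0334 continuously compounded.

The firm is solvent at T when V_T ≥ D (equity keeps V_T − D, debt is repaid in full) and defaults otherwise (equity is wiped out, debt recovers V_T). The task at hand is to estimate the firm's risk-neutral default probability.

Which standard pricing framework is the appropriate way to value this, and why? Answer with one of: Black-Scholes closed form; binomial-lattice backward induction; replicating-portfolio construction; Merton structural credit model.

Key observation: the asked-for credit quantity lives on the firm's capital structure — asset value, asset volatility, debt face 165.1044 — which is the structural model's domain.

framework: Merton structural credit model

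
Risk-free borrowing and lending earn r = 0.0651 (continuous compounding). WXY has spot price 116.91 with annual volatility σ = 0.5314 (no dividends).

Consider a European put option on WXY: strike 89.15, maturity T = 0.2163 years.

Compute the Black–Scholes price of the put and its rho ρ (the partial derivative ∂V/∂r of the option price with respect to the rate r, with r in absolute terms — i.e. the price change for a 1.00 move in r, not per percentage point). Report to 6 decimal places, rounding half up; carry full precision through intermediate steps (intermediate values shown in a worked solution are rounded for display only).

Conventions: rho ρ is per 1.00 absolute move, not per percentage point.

price = 1.536124
ρ = -2.879434

σ√T = 0.5314·√0.2163 = 0.247144
d₁ = (ln(S/K) + (r+σ²/2)T) / (σ√T) = (ln(116.91/89.15) + (0.0651+0.5314²/2)·0.2163) / 0.247144 = (0.271084 + 0.044621) / 0.247144 = 1.277415
d₂ = d₁ − σ√T = 1.277415 − 0.247144 = 1.030271
e^{−rT} = 0.986018
N(−d₁) = 0.100728,  N(−d₂) = 0.151441
Put price V = K·e^{−rT}·N(−d₂) − S·N(−d₁) = 13.312223 − 11.776099 = 1.536124
ρ = −K·T·e^{−rT}·N(−d₂) = -2.879434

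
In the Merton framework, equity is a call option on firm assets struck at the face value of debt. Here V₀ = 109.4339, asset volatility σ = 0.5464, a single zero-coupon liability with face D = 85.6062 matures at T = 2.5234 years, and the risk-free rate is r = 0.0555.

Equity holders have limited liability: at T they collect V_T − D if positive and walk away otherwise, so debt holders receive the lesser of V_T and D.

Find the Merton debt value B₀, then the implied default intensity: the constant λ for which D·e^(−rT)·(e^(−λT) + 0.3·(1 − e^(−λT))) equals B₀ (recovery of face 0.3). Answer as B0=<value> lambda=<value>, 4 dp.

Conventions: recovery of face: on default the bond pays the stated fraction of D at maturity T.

B0=58.2966 lambda=0.1468

Work the structural quantities from V₀ = 109.4339 against face 85.6062:
d₁ = [ln(V₀/D) + (r + σ²/2)T] / (σ√T)
   = [ln(109.4339/85.6062) + (0.0555 + 0.5·0.5464²)·2.5234] / (0.5464·√2.5234)
   = [0.245563 + 0.516733] / 0.867968 = 0.878253
d₂ = d₁ − σ√T = 0.878253 − 0.867968 = 0.010285
N(d₁) = 0.810097,  N(d₂) = 0.504103,  e^(−rT) = 0.869316
E₀ = V₀·N(d₁) − D·e^(−rT)·N(d₂)
   = 109.4339·0.810097 − 85.6062·0.869316·0.504103 = 51.137292
B₀ = V₀ − E₀ = 109.4339 − 51.137292 = 58.296608
e^(−λT) = (B₀·e^(rT)/D − 0.3)/(1 − 0.3) = (58.2966·1.150330/85.6062 − 0.3)/0.7 = 0.69051169
λ = −ln(0.69051169)/2.5234 = 0.146755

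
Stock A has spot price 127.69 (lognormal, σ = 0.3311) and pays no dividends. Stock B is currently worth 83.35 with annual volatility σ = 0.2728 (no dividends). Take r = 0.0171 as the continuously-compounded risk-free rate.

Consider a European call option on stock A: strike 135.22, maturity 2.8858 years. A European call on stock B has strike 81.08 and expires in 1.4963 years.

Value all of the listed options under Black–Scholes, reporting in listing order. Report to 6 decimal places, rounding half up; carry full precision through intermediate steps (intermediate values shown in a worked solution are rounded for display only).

price(stock A call K=135.22) = 27.885042
price(stock B call K=81.08) = 13.052955

[stock A call K=135.22]
σ√T = 0.3311·√2.8858 = 0.562461
d₁ = (ln(S/K) + (r+σ²/2)T) / (σ√T) = (ln(127.69/135.22) + (0.0171+0.3311²/2)·2.8858) / 0.562461 = (-0.057298 + 0.207528) / 0.562461 = 0.267095
d₂ = d₁ − σ√T = 0.267095 − 0.562461 = -0.295366
e^{−rT} = 0.951851
N(d₁) = 0.605302,  N(d₂) = 0.383857
price = S·N(d₁) − K·e^{−rT}·N(d₂) = 77.291026 − 49.405985 = 27.885042
[stock B call K=81.08]
σ√T = 0.2728·√1.4963 = 0.333698
d₁ = (ln(S/K) + (r+σ²/2)T) / (σ√T) = (ln(83.35/81.08) + (0.0171+0.2728²/2)·1.4963) / 0.333698 = (0.027612 + 0.081264) / 0.333698 = 0.326272
d₂ = d₁ − σ√T = 0.326272 − 0.333698 = -0.007426
e^{−rT} = 0.974738
N(d₁) = 0.627891,  N(d₂) = 0.497037
price = S·N(d₁) − K·e^{−rT}·N(d₂) = 52.334680 − 39.281725 = 13.052955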